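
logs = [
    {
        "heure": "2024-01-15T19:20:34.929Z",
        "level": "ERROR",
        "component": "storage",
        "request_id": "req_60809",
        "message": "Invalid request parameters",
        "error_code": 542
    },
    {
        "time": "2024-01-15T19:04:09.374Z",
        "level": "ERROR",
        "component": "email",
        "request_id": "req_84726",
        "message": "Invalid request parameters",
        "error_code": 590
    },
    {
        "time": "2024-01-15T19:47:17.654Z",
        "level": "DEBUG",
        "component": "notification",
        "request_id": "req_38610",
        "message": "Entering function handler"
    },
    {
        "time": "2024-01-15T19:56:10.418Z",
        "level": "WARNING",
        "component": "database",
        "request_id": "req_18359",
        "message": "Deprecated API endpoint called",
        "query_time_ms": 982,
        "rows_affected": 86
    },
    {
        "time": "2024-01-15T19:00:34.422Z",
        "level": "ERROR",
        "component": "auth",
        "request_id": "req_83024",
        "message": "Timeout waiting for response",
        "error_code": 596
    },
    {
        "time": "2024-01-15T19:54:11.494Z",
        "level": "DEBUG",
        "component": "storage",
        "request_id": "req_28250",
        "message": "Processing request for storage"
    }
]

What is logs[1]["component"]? "email"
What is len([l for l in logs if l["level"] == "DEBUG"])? 2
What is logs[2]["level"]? "DEBUG"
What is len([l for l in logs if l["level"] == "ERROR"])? 3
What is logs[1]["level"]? "ERROR"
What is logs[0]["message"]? "Invalid request parameters"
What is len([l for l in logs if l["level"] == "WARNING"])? 1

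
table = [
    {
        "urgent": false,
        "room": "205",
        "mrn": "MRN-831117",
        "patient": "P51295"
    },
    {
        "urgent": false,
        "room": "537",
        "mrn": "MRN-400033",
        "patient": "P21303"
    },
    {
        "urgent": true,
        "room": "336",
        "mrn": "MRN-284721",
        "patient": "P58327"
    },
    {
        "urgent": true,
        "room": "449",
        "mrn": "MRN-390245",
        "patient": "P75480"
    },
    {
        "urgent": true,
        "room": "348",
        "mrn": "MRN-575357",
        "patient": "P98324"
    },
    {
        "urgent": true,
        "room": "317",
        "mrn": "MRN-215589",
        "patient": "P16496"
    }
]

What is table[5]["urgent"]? True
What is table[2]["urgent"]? True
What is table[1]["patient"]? "P21303"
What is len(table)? 6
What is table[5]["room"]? "317"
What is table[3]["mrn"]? "MRN-390245"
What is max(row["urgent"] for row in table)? True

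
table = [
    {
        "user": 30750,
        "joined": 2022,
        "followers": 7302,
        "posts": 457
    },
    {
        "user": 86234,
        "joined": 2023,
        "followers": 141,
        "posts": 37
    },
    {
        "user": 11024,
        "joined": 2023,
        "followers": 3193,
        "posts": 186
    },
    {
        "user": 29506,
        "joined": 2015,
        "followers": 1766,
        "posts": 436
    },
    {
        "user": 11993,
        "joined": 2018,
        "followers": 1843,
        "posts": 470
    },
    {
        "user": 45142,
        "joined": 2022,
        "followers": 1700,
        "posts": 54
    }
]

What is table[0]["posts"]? 457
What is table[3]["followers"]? 1766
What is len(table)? 6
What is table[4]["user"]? 11993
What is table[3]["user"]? 29506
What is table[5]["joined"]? 2022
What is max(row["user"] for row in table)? 86234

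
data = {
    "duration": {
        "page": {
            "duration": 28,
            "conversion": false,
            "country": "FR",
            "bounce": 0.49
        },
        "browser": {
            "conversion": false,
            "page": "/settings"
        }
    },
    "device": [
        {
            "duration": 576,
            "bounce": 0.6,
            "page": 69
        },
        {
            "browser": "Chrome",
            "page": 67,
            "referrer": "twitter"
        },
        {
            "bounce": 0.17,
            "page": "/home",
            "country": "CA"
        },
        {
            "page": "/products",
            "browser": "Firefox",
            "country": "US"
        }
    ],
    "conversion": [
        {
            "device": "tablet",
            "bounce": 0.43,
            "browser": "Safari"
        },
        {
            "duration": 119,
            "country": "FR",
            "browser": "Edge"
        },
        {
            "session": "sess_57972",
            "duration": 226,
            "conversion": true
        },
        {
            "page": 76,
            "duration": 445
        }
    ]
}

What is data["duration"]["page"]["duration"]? 28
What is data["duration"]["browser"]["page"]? "/settings"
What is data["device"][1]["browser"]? "Chrome"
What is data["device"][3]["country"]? "US"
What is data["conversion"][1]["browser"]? "Edge"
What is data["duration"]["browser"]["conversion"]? False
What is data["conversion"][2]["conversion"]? True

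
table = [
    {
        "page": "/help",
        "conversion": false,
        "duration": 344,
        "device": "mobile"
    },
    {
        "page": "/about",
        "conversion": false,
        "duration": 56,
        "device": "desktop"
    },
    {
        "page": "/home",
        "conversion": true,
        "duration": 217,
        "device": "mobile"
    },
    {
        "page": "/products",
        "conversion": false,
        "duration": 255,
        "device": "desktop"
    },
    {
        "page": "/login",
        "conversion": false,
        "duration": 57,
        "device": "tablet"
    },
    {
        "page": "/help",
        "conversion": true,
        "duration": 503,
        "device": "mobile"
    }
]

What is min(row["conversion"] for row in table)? False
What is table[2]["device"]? "mobile"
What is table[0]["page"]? "/help"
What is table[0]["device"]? "mobile"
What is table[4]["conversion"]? False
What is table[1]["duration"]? 56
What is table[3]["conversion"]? False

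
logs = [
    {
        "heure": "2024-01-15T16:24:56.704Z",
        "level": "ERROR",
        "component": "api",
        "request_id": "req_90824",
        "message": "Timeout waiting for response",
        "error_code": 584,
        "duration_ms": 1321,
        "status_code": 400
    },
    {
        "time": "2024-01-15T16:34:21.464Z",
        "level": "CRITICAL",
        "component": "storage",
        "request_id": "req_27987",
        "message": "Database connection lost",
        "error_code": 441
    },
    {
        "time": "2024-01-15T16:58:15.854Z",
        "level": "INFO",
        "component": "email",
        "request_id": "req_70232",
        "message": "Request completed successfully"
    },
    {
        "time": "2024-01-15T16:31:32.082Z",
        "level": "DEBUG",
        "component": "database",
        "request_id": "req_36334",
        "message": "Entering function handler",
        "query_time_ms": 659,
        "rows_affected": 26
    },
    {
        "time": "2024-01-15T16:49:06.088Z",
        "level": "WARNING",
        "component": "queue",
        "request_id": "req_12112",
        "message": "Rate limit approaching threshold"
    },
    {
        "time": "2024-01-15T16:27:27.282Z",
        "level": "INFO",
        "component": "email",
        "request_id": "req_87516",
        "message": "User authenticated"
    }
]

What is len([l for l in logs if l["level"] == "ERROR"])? 1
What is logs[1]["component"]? "storage"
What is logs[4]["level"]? "WARNING"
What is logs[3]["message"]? "Entering function handler"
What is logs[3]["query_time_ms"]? 659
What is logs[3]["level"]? "DEBUG"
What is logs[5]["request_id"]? "req_87516"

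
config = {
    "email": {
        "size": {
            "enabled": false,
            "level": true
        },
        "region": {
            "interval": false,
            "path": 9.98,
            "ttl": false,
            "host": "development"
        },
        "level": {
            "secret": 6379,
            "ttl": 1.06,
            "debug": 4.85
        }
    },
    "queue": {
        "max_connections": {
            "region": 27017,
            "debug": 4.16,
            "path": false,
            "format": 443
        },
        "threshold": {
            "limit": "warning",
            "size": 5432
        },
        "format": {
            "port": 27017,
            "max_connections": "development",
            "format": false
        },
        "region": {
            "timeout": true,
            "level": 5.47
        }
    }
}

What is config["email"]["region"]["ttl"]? False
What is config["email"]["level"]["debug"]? 4.85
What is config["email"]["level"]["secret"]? 6379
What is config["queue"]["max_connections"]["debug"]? 4.16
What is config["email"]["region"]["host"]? "development"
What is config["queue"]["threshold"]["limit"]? "warning"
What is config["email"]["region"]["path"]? 9.98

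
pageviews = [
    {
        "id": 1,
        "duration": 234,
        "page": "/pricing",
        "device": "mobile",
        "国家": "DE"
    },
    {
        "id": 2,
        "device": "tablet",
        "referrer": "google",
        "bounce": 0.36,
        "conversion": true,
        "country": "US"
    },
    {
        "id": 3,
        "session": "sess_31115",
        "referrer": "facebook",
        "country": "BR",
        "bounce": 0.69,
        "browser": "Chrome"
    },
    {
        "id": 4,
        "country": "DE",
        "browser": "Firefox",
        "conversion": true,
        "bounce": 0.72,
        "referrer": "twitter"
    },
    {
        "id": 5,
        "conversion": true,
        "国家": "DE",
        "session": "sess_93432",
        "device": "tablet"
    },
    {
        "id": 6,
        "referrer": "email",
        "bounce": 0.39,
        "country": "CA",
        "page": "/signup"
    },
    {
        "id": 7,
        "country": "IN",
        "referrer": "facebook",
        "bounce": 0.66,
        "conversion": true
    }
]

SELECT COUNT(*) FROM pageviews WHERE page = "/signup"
1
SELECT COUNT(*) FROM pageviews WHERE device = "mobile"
1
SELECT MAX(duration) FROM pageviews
234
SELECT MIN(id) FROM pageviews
1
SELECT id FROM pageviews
[1, 2, 3, 4, 5, 6, 7]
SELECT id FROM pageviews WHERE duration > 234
[]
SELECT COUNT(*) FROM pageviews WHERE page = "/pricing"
1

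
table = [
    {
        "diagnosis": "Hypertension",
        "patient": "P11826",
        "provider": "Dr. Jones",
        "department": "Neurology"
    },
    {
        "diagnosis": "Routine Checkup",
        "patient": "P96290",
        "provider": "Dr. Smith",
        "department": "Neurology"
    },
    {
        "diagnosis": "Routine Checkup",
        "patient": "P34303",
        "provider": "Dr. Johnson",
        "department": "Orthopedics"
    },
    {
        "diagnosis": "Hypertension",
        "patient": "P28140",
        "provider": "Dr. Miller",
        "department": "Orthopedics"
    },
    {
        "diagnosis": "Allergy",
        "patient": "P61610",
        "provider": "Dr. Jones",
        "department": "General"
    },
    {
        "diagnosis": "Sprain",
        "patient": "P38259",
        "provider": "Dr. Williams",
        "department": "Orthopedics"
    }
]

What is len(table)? 6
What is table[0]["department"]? "Neurology"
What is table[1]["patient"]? "P96290"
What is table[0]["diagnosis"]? "Hypertension"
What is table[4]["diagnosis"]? "Allergy"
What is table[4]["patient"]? "P61610"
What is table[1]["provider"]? "Dr. Smith"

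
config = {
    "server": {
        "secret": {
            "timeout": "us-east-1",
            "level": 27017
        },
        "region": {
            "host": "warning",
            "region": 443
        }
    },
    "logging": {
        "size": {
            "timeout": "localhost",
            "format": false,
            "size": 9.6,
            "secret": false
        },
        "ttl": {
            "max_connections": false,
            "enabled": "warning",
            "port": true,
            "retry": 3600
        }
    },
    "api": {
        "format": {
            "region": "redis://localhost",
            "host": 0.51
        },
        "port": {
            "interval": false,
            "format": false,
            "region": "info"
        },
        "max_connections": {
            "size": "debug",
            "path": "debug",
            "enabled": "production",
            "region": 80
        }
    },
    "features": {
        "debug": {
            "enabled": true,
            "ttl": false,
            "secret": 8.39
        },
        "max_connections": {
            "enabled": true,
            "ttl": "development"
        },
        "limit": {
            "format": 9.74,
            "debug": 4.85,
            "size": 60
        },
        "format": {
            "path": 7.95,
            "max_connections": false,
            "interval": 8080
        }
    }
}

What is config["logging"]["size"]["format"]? False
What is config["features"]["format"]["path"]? 7.95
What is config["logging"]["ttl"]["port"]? True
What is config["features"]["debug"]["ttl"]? False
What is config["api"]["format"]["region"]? "redis://localhost"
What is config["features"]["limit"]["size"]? 60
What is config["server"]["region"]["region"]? 443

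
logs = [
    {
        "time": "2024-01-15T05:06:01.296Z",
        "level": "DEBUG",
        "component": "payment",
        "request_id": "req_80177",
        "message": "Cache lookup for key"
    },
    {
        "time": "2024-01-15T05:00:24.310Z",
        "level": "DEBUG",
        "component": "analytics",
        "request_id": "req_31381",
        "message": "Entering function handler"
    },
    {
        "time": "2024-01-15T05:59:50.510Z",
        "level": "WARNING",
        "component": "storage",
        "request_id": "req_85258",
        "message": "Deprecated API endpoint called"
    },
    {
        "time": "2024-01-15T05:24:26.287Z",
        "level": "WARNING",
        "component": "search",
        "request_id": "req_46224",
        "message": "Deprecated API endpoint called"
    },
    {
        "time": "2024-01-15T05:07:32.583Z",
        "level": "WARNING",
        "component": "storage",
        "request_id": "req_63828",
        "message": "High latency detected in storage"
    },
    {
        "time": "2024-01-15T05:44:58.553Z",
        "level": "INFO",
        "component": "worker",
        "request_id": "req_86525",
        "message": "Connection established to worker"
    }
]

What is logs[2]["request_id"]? "req_85258"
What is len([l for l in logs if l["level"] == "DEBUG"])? 2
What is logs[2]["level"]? "WARNING"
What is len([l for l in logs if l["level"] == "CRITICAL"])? 0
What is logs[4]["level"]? "WARNING"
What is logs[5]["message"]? "Connection established to worker"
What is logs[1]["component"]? "analytics"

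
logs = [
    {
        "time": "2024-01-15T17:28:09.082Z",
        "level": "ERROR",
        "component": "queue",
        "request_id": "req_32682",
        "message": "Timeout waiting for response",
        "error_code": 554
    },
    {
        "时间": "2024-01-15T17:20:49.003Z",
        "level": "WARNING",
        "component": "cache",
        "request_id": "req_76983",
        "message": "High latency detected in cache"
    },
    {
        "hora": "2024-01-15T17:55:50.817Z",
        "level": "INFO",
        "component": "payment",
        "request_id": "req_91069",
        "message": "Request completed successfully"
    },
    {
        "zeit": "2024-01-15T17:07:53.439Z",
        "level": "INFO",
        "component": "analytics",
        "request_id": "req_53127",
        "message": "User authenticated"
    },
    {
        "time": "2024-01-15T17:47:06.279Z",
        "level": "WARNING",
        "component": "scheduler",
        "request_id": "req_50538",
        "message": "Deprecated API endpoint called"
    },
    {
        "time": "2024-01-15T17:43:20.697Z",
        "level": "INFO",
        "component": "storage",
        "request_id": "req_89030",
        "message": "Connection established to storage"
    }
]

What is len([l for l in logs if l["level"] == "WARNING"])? 2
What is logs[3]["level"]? "INFO"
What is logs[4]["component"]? "scheduler"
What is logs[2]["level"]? "INFO"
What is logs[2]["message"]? "Request completed successfully"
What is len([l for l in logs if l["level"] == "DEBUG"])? 0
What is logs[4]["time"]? "2024-01-15T17:47:06.279Z"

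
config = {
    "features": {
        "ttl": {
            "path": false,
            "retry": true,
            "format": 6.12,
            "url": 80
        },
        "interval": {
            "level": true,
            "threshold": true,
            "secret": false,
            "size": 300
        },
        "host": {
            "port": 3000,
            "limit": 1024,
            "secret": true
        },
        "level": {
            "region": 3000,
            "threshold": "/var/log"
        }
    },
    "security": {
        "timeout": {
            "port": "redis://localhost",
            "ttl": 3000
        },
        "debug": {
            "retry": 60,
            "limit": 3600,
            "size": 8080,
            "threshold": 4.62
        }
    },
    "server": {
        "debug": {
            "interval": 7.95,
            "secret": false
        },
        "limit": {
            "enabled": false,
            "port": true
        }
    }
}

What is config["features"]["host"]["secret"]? True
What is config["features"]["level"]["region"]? 3000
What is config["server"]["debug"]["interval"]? 7.95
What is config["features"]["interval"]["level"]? True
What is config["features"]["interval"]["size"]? 300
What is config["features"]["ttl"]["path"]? False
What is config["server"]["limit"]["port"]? True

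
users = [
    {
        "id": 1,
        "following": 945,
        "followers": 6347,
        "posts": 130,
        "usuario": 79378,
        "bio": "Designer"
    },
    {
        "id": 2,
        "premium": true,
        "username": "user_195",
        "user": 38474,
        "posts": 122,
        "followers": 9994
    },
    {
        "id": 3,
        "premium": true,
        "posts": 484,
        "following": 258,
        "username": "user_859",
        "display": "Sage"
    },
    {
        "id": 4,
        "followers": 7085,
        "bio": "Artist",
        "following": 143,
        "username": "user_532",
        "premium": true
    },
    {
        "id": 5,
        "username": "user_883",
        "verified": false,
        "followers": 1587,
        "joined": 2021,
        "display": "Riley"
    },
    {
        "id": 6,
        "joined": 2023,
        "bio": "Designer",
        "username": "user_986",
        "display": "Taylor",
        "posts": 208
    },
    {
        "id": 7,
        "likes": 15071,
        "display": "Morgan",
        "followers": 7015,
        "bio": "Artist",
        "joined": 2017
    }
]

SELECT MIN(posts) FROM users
122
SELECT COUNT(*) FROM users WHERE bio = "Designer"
2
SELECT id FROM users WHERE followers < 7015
[1, 5]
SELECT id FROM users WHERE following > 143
[1, 3]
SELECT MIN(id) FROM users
1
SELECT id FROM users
[1, 2, 3, 4, 5, 6, 7]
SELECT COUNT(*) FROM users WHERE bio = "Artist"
2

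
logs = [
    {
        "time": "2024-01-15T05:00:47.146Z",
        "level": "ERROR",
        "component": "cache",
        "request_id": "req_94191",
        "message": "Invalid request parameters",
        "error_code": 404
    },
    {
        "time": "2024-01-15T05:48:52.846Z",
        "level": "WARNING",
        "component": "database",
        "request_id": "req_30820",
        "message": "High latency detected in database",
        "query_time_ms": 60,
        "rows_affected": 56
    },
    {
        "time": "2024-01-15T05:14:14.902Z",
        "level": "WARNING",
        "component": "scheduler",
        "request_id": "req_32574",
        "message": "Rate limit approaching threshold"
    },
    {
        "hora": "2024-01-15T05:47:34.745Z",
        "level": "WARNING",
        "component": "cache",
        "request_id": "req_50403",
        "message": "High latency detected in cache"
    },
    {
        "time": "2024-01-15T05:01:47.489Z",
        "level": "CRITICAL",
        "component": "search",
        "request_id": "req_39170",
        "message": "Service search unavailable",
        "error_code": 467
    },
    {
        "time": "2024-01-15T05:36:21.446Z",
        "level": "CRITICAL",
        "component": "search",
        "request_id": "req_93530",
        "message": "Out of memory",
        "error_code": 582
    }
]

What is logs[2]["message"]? "Rate limit approaching threshold"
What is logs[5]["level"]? "CRITICAL"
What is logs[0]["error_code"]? 404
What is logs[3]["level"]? "WARNING"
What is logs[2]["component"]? "scheduler"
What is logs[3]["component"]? "cache"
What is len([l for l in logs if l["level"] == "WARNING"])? 3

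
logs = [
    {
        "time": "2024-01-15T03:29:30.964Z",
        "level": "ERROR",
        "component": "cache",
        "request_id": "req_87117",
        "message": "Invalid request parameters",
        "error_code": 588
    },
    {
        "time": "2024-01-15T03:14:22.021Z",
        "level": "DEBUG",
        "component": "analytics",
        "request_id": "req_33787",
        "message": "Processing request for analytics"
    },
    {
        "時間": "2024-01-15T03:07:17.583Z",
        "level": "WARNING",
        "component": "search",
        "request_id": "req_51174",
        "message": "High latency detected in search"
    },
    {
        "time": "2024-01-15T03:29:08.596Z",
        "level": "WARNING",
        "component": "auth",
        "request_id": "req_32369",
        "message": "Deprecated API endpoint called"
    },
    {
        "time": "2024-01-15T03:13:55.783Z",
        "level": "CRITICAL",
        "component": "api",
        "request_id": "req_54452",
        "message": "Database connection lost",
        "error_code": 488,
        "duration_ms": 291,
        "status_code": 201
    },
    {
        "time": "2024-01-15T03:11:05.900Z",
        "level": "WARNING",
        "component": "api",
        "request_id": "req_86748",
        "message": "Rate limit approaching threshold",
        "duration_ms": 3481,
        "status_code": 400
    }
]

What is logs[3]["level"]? "WARNING"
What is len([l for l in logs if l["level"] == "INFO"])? 0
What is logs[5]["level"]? "WARNING"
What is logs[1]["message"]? "Processing request for analytics"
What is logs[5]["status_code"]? 400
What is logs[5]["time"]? "2024-01-15T03:11:05.900Z"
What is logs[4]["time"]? "2024-01-15T03:13:55.783Z"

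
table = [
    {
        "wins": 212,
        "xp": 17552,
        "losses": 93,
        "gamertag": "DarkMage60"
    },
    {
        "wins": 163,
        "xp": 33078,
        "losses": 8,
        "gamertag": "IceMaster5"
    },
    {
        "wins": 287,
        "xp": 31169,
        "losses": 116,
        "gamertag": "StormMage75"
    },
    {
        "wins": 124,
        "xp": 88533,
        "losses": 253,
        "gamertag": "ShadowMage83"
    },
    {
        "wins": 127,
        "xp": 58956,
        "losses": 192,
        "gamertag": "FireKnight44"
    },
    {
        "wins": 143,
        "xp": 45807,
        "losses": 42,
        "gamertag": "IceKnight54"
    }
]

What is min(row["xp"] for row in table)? 17552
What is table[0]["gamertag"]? "DarkMage60"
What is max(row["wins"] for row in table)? 287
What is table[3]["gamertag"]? "ShadowMage83"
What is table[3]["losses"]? 253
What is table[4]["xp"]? 58956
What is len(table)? 6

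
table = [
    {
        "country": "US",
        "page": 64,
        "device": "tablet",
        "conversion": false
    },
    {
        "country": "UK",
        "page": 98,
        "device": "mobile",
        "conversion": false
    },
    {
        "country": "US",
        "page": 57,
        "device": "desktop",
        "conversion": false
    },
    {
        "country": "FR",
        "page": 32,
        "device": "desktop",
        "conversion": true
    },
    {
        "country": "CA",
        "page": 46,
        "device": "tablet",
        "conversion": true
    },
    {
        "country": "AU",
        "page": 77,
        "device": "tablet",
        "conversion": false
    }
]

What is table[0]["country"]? "US"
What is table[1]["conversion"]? False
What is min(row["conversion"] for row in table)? False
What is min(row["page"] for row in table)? 32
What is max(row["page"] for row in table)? 98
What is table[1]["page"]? 98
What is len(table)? 6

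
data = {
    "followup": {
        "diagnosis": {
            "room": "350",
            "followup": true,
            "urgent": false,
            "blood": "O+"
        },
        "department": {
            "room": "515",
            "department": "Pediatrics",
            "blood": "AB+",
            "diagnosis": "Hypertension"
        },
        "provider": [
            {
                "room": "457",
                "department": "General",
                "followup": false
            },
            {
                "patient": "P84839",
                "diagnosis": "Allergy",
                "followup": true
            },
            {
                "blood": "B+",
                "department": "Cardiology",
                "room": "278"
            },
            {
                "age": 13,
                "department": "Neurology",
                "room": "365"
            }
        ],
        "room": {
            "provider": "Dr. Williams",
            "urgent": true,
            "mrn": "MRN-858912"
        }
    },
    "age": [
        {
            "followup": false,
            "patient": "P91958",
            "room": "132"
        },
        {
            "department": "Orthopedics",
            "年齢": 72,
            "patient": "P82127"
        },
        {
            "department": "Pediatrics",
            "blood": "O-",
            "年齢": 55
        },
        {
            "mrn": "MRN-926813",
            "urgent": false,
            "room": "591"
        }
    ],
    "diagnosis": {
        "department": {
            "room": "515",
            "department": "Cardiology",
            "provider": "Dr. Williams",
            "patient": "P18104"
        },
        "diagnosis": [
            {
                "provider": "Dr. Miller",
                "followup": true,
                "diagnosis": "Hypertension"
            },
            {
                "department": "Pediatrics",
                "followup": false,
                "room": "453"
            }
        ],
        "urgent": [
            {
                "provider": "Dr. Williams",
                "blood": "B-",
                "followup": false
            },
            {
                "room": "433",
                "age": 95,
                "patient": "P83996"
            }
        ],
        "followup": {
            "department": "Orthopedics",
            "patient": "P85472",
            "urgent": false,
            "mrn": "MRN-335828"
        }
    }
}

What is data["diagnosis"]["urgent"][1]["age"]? 95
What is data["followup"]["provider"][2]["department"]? "Cardiology"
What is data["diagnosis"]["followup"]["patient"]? "P85472"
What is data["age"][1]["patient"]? "P82127"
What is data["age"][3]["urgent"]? False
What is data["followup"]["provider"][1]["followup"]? True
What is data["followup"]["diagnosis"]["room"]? "350"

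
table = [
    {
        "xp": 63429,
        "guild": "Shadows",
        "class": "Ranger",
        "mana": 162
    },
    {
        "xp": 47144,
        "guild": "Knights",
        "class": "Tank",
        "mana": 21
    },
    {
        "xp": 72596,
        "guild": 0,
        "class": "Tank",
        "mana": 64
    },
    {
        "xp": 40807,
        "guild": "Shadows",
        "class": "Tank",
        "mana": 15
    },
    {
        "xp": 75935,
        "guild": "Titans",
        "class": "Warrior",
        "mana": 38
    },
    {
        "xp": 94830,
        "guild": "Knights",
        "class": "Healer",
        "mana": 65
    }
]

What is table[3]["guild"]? "Shadows"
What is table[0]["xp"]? 63429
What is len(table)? 6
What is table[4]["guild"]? "Titans"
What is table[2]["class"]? "Tank"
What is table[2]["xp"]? 72596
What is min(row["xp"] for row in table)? 40807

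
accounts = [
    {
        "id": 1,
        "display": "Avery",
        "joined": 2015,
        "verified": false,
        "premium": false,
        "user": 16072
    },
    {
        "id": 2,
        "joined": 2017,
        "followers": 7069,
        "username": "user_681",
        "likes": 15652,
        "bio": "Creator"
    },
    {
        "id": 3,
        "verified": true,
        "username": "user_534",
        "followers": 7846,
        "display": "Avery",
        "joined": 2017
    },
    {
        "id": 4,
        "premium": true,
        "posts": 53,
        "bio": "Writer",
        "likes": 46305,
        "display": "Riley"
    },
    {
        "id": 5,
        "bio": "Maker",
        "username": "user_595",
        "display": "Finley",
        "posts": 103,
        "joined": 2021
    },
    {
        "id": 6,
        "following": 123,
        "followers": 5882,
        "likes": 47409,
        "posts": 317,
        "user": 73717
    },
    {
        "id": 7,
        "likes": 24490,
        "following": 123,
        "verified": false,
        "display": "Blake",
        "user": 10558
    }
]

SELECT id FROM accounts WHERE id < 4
[1, 2, 3]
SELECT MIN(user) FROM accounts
10558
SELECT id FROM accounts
[1, 2, 3, 4, 5, 6, 7]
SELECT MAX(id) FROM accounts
7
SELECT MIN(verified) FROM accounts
False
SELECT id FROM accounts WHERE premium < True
[1]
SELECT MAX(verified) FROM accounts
True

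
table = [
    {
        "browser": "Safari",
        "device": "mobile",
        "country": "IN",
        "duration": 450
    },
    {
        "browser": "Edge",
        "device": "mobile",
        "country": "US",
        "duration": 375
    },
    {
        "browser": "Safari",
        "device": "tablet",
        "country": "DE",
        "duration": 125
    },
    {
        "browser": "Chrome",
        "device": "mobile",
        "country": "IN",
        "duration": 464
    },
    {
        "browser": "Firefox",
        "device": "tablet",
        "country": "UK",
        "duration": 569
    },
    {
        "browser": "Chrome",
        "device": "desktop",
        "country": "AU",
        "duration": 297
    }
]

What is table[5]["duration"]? 297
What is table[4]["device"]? "tablet"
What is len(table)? 6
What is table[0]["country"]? "IN"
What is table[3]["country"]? "IN"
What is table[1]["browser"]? "Edge"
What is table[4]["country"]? "UK"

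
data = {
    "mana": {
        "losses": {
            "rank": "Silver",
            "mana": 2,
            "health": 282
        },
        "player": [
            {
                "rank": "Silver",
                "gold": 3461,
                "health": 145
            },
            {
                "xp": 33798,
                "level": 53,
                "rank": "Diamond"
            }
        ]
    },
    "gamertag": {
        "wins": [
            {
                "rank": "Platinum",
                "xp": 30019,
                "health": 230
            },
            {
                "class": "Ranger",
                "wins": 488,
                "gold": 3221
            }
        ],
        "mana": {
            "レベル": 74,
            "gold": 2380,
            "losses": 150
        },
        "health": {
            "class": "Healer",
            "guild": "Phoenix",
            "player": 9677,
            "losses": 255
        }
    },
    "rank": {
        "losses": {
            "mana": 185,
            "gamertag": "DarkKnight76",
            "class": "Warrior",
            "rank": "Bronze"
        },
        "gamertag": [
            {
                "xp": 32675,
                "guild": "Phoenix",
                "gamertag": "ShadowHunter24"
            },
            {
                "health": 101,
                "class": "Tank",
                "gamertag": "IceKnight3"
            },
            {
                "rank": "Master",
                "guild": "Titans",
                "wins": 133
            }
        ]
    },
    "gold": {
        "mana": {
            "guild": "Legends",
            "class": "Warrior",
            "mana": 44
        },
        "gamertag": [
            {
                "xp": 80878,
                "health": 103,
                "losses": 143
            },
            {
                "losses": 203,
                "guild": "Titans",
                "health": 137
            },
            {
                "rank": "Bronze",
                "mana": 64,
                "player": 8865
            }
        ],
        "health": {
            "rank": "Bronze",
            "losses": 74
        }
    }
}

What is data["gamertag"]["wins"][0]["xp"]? 30019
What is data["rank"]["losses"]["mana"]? 185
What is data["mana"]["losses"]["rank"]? "Silver"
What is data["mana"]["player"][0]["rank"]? "Silver"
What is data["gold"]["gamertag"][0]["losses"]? 143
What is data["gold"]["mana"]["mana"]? 44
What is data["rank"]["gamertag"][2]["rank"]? "Master"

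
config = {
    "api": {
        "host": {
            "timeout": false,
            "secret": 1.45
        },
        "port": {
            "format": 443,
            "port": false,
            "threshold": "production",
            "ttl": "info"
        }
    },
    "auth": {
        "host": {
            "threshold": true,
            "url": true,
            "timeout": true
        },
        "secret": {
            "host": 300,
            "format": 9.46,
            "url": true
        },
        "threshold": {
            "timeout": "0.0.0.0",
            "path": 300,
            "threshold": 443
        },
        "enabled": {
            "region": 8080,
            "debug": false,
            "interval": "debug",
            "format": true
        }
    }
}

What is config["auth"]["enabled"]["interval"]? "debug"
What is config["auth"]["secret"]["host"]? 300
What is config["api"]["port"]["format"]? 443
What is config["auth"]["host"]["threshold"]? True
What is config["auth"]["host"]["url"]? True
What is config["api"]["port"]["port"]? False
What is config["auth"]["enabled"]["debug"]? False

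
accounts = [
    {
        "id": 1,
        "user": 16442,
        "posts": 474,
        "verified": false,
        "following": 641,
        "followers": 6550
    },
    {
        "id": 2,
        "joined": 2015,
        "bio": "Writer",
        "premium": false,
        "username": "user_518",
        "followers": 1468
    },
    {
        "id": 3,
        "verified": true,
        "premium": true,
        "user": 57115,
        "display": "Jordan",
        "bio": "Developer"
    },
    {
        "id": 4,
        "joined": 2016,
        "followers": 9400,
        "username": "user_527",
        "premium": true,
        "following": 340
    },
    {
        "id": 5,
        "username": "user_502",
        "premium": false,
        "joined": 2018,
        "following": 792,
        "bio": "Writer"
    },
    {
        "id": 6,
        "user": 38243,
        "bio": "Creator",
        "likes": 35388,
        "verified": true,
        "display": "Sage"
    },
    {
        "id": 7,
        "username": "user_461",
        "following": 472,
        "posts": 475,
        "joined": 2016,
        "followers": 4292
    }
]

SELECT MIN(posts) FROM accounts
474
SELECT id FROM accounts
[1, 2, 3, 4, 5, 6, 7]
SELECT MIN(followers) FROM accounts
1468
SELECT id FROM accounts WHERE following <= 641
[1, 4, 7]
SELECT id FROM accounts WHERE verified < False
[]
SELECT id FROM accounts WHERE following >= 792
[5]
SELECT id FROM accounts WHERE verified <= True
[1, 3, 6]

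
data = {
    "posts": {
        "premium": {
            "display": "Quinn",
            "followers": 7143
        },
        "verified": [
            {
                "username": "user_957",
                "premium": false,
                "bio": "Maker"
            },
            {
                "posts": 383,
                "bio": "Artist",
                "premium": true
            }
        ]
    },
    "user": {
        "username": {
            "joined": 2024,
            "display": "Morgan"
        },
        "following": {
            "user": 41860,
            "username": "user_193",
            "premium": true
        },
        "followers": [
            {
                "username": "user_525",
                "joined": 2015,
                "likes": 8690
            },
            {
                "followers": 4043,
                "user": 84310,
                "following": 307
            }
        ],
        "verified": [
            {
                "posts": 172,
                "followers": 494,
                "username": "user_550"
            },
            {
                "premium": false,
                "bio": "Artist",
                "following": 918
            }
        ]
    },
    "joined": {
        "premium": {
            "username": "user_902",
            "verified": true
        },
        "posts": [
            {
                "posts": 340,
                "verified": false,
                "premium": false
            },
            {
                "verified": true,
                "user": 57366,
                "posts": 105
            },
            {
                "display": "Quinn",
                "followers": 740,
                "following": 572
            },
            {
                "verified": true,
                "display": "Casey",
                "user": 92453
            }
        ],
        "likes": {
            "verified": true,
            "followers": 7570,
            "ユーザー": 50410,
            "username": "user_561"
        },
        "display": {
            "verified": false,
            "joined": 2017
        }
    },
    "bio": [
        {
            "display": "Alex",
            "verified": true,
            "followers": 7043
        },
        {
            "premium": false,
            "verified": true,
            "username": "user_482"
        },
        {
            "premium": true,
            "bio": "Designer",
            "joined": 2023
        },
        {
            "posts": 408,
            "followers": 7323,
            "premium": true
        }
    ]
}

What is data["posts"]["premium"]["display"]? "Quinn"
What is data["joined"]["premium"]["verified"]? True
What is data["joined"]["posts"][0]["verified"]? False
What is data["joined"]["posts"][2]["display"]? "Quinn"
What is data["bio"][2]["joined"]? 2023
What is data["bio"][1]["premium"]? False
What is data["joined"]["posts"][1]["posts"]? 105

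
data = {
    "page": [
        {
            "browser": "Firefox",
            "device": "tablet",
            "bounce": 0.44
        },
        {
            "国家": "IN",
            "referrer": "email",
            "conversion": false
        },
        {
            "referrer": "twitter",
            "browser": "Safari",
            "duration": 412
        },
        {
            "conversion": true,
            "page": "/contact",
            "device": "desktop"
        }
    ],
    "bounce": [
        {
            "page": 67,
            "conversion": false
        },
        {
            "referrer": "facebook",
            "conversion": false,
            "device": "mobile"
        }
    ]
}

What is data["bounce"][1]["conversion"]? False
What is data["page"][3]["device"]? "desktop"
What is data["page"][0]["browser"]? "Firefox"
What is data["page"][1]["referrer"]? "email"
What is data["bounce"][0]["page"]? 67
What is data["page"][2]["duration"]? 412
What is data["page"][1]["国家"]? "IN"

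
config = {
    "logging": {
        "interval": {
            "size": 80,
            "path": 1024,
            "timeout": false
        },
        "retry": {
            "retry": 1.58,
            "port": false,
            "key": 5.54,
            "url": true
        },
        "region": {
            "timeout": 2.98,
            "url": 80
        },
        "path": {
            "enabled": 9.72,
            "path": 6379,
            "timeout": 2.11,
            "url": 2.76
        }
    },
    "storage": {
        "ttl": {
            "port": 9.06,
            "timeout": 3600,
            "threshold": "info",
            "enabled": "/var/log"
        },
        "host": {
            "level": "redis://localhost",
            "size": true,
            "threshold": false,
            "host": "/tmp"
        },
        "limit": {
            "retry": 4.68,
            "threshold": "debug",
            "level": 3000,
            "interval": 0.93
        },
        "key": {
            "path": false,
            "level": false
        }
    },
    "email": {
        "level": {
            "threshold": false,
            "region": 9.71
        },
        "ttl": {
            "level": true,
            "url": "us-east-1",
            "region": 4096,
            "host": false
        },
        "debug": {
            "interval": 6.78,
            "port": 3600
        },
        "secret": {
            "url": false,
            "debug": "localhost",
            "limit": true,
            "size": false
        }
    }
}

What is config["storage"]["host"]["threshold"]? False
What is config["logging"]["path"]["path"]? 6379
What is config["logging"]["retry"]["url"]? True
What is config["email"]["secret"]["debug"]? "localhost"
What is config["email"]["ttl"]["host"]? False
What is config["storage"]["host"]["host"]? "/tmp"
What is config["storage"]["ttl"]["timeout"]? 3600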